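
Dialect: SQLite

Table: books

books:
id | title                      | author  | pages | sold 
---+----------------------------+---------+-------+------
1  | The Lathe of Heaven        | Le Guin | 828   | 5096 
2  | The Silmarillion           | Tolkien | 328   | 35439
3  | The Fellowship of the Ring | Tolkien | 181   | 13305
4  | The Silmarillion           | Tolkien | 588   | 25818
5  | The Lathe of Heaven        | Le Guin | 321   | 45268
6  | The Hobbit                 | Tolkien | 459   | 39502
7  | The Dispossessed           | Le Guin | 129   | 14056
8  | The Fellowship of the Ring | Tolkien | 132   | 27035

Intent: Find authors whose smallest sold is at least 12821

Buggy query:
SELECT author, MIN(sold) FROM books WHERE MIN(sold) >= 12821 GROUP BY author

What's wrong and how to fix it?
Bug: MIN() in WHERE is a misuse of aggregate

Fix: Use HAVING for the per-group MIN condition

Corrected query:
SELECT author, MIN(sold) FROM books GROUP BY author HAVING MIN(sold) >= 12821

Result:
author  | MIN(sold)
--------+----------
Tolkien | 13305    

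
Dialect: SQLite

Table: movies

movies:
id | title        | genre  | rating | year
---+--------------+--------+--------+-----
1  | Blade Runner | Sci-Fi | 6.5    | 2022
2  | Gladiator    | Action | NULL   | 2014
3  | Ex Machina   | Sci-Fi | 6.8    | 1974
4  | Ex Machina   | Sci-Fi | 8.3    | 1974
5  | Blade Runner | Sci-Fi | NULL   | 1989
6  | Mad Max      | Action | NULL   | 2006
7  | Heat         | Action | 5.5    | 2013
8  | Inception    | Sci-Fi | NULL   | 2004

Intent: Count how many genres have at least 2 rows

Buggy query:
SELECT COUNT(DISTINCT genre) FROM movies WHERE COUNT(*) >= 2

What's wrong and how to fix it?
Bug: COUNT(*) cannot appear in WHERE; the per-group count doesn't exist yet

Fix: Group first with HAVING COUNT(*) >= 2, then COUNT the resulting groups

Corrected query:
SELECT COUNT(*) FROM (SELECT genre FROM movies GROUP BY genre HAVING COUNT(*) >= 2)

Result:
COUNT(*)
--------
2       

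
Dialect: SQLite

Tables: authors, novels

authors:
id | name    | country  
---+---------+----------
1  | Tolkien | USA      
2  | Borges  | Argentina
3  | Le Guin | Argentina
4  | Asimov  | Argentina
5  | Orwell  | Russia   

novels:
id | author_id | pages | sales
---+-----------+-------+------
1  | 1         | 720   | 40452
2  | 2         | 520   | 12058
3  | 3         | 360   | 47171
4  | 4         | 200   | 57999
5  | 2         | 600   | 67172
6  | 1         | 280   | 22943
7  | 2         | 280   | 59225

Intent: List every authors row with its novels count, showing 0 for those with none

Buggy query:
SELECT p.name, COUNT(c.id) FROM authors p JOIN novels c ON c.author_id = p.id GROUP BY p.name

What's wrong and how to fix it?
Bug: An inner join excludes parents with zero children

Fix: Switch to LEFT JOIN to retain unmatched parent rows

Corrected query:
SELECT p.name, COUNT(c.id) FROM authors p LEFT JOIN novels c ON c.author_id = p.id GROUP BY p.name

Result:
name    | COUNT(c.id)
--------+------------
Asimov  | 1          
Borges  | 3          
Le Guin | 1          
Orwell  | 0          
Tolkien | 2          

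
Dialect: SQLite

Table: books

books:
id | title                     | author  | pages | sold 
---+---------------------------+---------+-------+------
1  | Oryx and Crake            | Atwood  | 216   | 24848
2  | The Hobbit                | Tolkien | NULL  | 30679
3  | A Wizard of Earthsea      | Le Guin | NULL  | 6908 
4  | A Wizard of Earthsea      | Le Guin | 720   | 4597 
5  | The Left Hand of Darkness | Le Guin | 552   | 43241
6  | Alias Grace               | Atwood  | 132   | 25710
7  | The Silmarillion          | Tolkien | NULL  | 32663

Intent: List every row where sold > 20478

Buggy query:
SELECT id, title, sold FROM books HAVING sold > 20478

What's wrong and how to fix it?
Bug: This is a non-aggregate query (no GROUP BY, no aggregates), so in SQLite the HAVING clause is invalid here; a row-level condition belongs in WHERE

Fix: Replace HAVING with WHERE since the condition applies to individual rows

Corrected query:
SELECT id, title, sold FROM books WHERE sold > 20478

Result:
id | title                     | sold 
---+---------------------------+------
1  | Oryx and Crake            | 24848
2  | The Hobbit                | 30679
5  | The Left Hand of Darkness | 43241
6  | Alias Grace               | 25710
7  | The Silmarillion          | 32663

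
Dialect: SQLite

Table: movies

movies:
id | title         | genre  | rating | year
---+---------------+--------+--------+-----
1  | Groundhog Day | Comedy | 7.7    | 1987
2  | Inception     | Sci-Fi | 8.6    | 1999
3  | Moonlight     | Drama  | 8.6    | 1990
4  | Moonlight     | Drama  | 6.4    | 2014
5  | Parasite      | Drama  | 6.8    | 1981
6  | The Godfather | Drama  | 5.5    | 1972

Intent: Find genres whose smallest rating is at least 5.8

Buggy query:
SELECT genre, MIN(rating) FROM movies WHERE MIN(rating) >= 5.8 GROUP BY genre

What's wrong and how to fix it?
Bug: MIN() in WHERE is a misuse of aggregate

Fix: Replace WHERE with HAVING after the GROUP BY

Corrected query:
SELECT genre, MIN(rating) FROM movies GROUP BY genre HAVING MIN(rating) >= 5.8

Result:
genre  | MIN(rating)
-------+------------
Comedy | 7.7        
Sci-Fi | 8.6        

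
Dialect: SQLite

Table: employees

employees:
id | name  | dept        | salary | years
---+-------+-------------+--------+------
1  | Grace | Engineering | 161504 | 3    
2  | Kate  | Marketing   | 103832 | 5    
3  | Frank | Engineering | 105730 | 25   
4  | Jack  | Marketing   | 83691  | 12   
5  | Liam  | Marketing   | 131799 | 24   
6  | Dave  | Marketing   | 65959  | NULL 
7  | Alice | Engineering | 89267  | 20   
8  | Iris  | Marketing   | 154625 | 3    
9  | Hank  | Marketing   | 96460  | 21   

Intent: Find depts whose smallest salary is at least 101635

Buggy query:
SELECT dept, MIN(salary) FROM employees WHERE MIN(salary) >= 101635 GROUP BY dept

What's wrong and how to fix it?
Bug: MIN() in WHERE is a misuse of aggregate

Fix: Use HAVING for the per-group MIN condition

Corrected query:
SELECT dept, MIN(salary) FROM employees GROUP BY dept HAVING MIN(salary) >= 101635

Result:
(no rows)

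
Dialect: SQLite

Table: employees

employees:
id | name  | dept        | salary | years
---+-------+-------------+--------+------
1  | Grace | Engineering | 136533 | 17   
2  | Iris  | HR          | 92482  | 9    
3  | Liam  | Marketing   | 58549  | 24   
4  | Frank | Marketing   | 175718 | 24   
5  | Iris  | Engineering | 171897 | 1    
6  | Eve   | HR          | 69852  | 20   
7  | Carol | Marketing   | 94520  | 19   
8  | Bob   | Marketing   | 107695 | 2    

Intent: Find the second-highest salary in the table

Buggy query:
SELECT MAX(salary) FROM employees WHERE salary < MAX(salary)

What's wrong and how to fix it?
Bug: The inner MAX is an aggregate inside WHERE, which is not allowed

Fix: Compute the overall MAX in a subquery, then take MAX of rows below it

Corrected query:
SELECT MAX(salary) FROM employees WHERE salary < (SELECT MAX(salary) FROM employees)

Result:
MAX(salary)
-----------
171897     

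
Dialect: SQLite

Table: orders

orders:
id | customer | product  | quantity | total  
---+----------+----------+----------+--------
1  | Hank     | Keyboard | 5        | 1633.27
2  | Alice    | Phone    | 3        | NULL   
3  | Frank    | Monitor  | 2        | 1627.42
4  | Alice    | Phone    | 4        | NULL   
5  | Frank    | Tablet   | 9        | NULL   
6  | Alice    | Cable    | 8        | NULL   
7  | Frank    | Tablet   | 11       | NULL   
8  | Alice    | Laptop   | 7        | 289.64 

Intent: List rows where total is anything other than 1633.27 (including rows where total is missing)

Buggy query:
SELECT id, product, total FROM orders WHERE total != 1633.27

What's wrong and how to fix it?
Bug: Inequality against NULL is unknown, not true; rows with NULL are dropped

Fix: Handle NULL separately with IS NULL alongside the inequality

Corrected query:
SELECT id, product, total FROM orders WHERE total != 1633.27 OR total IS NULL

Result:
id | product | total  
---+---------+--------
2  | Phone   | NULL   
3  | Monitor | 1627.42
4  | Phone   | NULL   
5  | Tablet  | NULL   
6  | Cable   | NULL   
7  | Tablet  | NULL   
8  | Laptop  | 289.64 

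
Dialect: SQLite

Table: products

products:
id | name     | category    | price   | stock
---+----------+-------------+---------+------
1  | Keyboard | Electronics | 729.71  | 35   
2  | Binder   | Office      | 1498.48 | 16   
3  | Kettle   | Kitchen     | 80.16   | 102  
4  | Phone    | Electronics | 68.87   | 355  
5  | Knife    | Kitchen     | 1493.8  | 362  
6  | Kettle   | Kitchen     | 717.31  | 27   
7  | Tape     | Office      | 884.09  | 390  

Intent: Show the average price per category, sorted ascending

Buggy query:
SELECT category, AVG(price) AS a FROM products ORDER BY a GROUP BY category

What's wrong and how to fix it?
Bug: ORDER BY appears before GROUP BY; SQL clause order requires GROUP BY first

Fix: Move ORDER BY to the end, after GROUP BY

Corrected query:
SELECT category, AVG(price) AS a FROM products GROUP BY category ORDER BY a

Result:
category    | a         
------------+-----------
Electronics | 399.29    
Kitchen     | 763.756667
Office      | 1191.285  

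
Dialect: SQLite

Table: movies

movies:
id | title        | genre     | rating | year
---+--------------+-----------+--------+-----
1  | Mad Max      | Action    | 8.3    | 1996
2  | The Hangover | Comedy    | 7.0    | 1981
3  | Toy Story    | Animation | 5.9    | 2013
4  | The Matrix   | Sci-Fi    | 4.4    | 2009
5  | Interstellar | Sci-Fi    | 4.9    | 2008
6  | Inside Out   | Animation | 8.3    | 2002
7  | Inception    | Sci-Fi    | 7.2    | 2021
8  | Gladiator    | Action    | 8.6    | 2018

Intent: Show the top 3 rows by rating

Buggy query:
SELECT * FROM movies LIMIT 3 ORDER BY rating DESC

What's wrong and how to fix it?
Bug: LIMIT must come after ORDER BY

Fix: Sort with ORDER BY, then apply LIMIT

Corrected query:
SELECT * FROM movies ORDER BY rating DESC LIMIT 3

Result:
id | title      | genre     | rating | year
---+------------+-----------+--------+-----
8  | Gladiator  | Action    | 8.6    | 2018
1  | Mad Max    | Action    | 8.3    | 1996
6  | Inside Out | Animation | 8.3    | 2002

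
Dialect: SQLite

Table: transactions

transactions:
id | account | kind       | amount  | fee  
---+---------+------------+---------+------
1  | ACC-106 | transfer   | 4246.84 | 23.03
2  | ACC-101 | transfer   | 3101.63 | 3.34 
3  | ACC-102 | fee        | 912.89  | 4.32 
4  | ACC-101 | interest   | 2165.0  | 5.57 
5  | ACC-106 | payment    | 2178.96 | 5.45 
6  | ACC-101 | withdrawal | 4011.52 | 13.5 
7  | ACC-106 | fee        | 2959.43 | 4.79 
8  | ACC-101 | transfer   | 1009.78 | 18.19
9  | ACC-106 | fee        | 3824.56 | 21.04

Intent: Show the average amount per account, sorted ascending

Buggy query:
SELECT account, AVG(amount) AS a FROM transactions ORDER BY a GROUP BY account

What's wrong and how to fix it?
Bug: ORDER BY appears before GROUP BY; SQL clause order requires GROUP BY first

Fix: Move ORDER BY to the end, after GROUP BY

Corrected query:
SELECT account, AVG(amount) AS a FROM transactions GROUP BY account ORDER BY a

Result:
account | a        
--------+----------
ACC-102 | 912.89   
ACC-101 | 2571.9825
ACC-106 | 3302.4475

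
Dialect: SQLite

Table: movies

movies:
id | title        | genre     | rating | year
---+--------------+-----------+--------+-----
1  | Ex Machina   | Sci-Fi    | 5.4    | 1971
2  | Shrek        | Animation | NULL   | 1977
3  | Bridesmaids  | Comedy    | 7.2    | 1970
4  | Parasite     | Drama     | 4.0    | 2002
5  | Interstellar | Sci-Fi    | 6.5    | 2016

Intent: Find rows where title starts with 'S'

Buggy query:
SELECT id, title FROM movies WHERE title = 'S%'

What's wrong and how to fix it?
Bug: '=' compares the literal string including the % character; pattern matching needs LIKE

Fix: Replace '=' with LIKE so 'S%' is treated as a pattern

Corrected query:
SELECT id, title FROM movies WHERE title LIKE 'S%'

Result:
id | title
---+------
2  | Shrek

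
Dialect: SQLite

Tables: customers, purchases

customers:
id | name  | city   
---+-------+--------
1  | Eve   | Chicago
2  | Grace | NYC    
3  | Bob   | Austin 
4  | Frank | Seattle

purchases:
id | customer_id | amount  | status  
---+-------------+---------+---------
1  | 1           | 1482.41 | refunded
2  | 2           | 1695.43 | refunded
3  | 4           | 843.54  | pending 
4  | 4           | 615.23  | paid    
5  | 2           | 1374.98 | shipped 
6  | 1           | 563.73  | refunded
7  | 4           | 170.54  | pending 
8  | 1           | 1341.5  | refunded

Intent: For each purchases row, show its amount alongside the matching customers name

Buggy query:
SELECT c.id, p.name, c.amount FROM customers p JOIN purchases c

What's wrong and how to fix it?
Bug: Missing join condition: each purchases row is matched to all customers rows instead of just its own

Fix: Add ON c.customer_id = p.id to the JOIN

Corrected query:
SELECT c.id, p.name, c.amount FROM customers p JOIN purchases c ON c.customer_id = p.id

Result:
id | name  | amount 
---+-------+--------
1  | Eve   | 1482.41
2  | Grace | 1695.43
3  | Frank | 843.54 
4  | Frank | 615.23 
5  | Grace | 1374.98
6  | Eve   | 563.73 
7  | Frank | 170.54 
8  | Eve   | 1341.5 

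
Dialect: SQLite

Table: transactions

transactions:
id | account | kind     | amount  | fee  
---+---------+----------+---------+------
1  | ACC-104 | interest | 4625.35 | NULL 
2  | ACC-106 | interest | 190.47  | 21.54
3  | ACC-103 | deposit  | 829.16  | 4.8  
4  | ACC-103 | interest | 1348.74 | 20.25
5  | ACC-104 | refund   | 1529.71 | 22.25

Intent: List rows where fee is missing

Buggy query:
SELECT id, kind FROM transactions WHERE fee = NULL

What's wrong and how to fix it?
Bug: Comparing to NULL with '=' never matches; NULL = NULL is unknown, not true

Fix: Replace '= NULL' with 'IS NULL'

Corrected query:
SELECT id, kind FROM transactions WHERE fee IS NULL

Result:
id | kind    
---+---------
1  | interest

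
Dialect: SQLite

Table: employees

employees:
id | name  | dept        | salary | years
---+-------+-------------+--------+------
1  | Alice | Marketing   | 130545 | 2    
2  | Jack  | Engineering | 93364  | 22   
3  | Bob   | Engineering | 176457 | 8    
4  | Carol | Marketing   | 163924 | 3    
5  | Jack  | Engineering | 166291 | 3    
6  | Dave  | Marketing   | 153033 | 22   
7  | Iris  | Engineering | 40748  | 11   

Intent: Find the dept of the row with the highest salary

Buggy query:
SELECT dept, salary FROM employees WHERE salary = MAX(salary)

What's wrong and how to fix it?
Bug: WHERE is evaluated per row; an aggregate over the whole table isn't defined there

Fix: Wrap MAX in a scalar subquery so WHERE compares against a single value

Corrected query:
SELECT dept, salary FROM employees WHERE salary = (SELECT MAX(salary) FROM employees)

Result:
dept        | salary
------------+-------
Engineering | 176457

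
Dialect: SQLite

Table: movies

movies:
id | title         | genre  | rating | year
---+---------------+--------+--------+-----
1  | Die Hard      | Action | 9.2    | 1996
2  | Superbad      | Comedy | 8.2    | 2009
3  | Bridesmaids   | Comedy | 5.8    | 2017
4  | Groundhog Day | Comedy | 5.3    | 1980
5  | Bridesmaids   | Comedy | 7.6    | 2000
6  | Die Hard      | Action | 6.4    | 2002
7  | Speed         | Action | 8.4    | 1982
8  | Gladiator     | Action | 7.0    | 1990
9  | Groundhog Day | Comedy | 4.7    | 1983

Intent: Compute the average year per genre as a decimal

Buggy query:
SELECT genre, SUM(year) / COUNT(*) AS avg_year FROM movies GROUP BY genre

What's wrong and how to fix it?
Bug: Both operands are integers, so '/' performs integer division and truncates

Fix: Cast one side to REAL so the division keeps the fractional part

Corrected query:
SELECT genre, SUM(year) * 1.0 / COUNT(*) AS avg_year FROM movies GROUP BY genre

Result:
genre  | avg_year
-------+---------
Action | 1992.5  
Comedy | 1997.8  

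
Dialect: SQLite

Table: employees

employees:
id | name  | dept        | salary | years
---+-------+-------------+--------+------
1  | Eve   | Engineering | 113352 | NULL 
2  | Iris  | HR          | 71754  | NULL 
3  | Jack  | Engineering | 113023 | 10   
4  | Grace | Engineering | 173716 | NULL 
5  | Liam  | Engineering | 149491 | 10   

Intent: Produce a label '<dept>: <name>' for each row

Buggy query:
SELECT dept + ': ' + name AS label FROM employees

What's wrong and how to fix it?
Bug: '+' is numeric addition; on text columns SQLite converts them to 0 instead of concatenating

Fix: Use the || operator for string concatenation

Corrected query:
SELECT dept || ': ' || name AS label FROM employees

Result:
label             
------------------
Engineering: Eve  
HR: Iris          
Engineering: Jack 
Engineering: Grace
Engineering: Liam 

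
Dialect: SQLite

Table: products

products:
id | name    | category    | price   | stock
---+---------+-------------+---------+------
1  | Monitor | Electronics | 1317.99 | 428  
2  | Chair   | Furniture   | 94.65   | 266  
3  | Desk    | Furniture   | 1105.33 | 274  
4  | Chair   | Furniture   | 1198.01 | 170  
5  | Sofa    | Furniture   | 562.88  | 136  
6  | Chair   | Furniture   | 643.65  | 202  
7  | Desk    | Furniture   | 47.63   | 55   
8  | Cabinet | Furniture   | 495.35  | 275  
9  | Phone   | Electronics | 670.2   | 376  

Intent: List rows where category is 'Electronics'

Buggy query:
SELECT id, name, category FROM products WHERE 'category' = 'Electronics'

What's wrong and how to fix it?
Bug: Single quotes denote string literals in SQL; the column name is being compared as a constant string

Fix: Remove the quotes around the column name (or use double quotes for an identifier)

Corrected query:
SELECT id, name, category FROM products WHERE category = 'Electronics'

Result:
id | name    | category   
---+---------+------------
1  | Monitor | Electronics
9  | Phone   | Electronics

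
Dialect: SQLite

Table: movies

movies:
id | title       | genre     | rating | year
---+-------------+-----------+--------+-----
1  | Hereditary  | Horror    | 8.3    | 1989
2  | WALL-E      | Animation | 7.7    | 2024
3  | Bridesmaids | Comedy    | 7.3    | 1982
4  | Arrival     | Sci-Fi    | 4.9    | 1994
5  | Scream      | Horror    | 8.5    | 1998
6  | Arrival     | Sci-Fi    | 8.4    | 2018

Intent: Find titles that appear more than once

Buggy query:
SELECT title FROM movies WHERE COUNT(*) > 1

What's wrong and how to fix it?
Bug: WHERE can't reference COUNT(*); aggregates are computed after WHERE

Fix: GROUP BY title, then filter groups with HAVING COUNT(*) > 1

Corrected query:
SELECT title FROM movies GROUP BY title HAVING COUNT(*) > 1

Result:
title  
-------
Arrival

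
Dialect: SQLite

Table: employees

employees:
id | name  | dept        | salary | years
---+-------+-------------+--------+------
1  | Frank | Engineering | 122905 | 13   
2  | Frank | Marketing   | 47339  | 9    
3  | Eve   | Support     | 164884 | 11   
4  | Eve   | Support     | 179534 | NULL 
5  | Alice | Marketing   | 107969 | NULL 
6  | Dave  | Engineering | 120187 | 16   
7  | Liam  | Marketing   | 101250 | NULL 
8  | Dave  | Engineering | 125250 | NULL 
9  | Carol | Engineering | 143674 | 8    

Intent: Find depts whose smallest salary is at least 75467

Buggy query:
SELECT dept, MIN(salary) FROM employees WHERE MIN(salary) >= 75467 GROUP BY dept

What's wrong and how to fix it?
Bug: MIN() in WHERE is a misuse of aggregate

Fix: Use HAVING for the per-group MIN condition

Corrected query:
SELECT dept, MIN(salary) FROM employees GROUP BY dept HAVING MIN(salary) >= 75467

Result:
dept        | MIN(salary)
------------+------------
Engineering | 120187     
Support     | 164884     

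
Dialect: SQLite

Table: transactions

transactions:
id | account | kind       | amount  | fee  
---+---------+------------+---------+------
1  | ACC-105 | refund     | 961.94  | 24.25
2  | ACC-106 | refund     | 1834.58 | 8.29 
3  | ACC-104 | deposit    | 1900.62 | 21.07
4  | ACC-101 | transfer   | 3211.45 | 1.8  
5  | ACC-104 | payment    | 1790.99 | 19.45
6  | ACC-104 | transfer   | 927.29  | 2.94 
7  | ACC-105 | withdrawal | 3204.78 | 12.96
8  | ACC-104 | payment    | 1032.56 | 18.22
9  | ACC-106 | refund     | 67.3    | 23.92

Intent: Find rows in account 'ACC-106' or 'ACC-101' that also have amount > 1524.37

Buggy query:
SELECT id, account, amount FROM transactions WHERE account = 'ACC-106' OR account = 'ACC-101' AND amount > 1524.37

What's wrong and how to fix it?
Bug: Without parentheses, AND is evaluated before OR, so the amount filter only applies to the 'ACC-101' branch

Fix: Add parentheses around the OR so the AND applies to both alternatives

Corrected query:
SELECT id, account, amount FROM transactions WHERE (account = 'ACC-106' OR account = 'ACC-101') AND amount > 1524.37

Result:
id | account | amount 
---+---------+--------
2  | ACC-106 | 1834.58
4  | ACC-101 | 3211.45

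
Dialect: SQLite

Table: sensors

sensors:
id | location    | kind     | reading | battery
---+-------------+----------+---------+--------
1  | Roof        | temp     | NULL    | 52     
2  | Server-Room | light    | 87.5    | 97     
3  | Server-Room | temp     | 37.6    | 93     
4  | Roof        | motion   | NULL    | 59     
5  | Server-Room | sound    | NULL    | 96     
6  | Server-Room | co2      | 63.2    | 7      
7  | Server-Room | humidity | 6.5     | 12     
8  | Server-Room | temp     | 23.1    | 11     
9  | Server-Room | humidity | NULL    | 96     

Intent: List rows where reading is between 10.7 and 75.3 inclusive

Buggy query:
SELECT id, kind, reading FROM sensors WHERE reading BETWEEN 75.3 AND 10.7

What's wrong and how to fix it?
Bug: BETWEEN expects the lower bound first; with 75.3 AND 10.7 the range is empty

Fix: Write BETWEEN 10.7 AND 75.3

Corrected query:
SELECT id, kind, reading FROM sensors WHERE reading BETWEEN 10.7 AND 75.3

Result:
id | kind | reading
---+------+--------
3  | temp | 37.6   
6  | co2  | 63.2   
8  | temp | 23.1   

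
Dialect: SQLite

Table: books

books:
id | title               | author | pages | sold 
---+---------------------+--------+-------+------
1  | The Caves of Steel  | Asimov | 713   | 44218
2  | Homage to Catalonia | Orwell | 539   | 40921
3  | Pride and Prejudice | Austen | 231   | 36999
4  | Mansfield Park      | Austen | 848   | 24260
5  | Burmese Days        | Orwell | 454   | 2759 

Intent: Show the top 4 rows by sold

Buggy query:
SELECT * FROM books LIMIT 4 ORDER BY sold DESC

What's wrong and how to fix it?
Bug: LIMIT must come after ORDER BY

Fix: Sort with ORDER BY, then apply LIMIT

Corrected query:
SELECT * FROM books ORDER BY sold DESC LIMIT 4

Result:
id | title               | author | pages | sold 
---+---------------------+--------+-------+------
1  | The Caves of Steel  | Asimov | 713   | 44218
2  | Homage to Catalonia | Orwell | 539   | 40921
3  | Pride and Prejudice | Austen | 231   | 36999
4  | Mansfield Park      | Austen | 848   | 24260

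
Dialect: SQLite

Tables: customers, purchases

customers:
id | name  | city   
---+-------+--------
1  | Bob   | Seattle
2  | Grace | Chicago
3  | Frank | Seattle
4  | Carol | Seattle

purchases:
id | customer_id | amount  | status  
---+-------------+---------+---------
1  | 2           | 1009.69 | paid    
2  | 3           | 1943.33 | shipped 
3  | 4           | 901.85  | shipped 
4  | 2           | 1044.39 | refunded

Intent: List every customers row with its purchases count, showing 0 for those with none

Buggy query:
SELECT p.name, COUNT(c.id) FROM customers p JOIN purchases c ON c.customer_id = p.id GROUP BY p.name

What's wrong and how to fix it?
Bug: An inner join excludes parents with zero children

Fix: Use LEFT JOIN so parents without children still appear (COUNT(c.id) gives 0)

Corrected query:
SELECT p.name, COUNT(c.id) FROM customers p LEFT JOIN purchases c ON c.customer_id = p.id GROUP BY p.name

Result:
name  | COUNT(c.id)
------+------------
Bob   | 0          
Carol | 1          
Frank | 1          
Grace | 2          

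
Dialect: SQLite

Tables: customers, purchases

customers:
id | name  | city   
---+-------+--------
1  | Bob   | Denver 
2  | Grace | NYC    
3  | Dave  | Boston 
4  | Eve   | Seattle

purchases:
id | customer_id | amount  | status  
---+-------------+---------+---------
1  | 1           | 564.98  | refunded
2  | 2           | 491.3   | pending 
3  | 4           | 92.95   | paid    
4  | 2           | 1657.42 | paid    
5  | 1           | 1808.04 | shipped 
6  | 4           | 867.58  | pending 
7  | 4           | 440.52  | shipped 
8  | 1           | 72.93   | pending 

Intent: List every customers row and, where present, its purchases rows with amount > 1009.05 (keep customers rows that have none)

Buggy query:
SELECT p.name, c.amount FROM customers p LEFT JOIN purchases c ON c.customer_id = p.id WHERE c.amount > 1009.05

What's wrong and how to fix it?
Bug: A WHERE condition on the right-hand table after LEFT JOIN drops unmatched parents

Fix: Put 'c.amount > 1009.05' in the JOIN's ON clause instead of WHERE

Corrected query:
SELECT p.name, c.amount FROM customers p LEFT JOIN purchases c ON c.customer_id = p.id AND c.amount > 1009.05

Result:
name  | amount 
------+--------
Bob   | 1808.04
Grace | 1657.42
Dave  | NULL   
Eve   | NULL   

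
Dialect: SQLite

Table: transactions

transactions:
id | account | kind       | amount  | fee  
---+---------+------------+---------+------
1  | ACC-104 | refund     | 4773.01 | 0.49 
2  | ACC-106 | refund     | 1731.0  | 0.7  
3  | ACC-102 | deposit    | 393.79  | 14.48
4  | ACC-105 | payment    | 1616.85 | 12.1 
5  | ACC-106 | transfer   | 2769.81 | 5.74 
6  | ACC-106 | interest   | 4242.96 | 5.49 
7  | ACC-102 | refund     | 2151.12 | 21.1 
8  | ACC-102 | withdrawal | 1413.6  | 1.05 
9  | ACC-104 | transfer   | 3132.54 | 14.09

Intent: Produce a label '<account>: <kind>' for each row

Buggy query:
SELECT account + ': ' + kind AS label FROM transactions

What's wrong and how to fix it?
Bug: '+' is numeric addition; on text columns SQLite converts them to 0 instead of concatenating

Fix: Use the || operator for string concatenation

Corrected query:
SELECT account || ': ' || kind AS label FROM transactions

Result:
label              
-------------------
ACC-104: refund    
ACC-106: refund    
ACC-102: deposit   
ACC-105: payment   
ACC-106: transfer  
ACC-106: interest  
ACC-102: refund    
ACC-102: withdrawal
ACC-104: transfer  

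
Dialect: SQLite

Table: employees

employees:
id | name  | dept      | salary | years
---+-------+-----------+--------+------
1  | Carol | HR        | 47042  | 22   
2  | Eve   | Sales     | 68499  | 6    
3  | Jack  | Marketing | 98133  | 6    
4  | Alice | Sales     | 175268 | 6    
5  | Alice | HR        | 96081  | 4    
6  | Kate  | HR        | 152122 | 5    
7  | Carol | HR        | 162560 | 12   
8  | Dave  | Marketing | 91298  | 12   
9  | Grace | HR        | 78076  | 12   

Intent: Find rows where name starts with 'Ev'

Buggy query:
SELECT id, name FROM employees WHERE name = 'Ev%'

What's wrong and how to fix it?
Bug: '=' compares the literal string including the % character; pattern matching needs LIKE

Fix: Replace '=' with LIKE so 'Ev%' is treated as a pattern

Corrected query:
SELECT id, name FROM employees WHERE name LIKE 'Ev%'

Result:
id | name
---+-----
2  | Eve 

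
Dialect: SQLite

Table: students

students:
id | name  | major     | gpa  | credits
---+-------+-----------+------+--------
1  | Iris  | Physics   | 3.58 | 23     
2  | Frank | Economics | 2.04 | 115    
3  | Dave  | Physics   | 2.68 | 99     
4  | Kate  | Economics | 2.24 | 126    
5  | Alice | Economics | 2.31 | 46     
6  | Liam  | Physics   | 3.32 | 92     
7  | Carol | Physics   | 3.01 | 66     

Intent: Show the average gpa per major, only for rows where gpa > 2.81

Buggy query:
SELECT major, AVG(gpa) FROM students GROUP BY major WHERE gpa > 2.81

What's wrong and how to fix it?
Bug: Row-level WHERE must come before GROUP BY in the clause order

Fix: Move the WHERE clause before GROUP BY

Corrected query:
SELECT major, AVG(gpa) FROM students WHERE gpa > 2.81 GROUP BY major

Result:
major   | AVG(gpa)
--------+---------
Physics | 3.303333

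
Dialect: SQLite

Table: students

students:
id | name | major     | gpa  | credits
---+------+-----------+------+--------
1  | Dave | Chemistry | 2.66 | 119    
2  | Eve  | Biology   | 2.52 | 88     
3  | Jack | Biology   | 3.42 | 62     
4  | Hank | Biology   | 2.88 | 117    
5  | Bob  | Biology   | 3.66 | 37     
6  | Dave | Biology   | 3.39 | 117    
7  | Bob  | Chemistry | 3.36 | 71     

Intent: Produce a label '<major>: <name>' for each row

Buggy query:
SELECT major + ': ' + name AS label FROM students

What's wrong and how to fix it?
Bug: '+' is numeric addition; on text columns SQLite converts them to 0 instead of concatenating

Fix: Replace + with || to concatenate text

Corrected query:
SELECT major || ': ' || name AS label FROM students

Result:
label          
---------------
Chemistry: Dave
Biology: Eve   
Biology: Jack  
Biology: Hank  
Biology: Bob   
Biology: Dave  
Chemistry: Bob 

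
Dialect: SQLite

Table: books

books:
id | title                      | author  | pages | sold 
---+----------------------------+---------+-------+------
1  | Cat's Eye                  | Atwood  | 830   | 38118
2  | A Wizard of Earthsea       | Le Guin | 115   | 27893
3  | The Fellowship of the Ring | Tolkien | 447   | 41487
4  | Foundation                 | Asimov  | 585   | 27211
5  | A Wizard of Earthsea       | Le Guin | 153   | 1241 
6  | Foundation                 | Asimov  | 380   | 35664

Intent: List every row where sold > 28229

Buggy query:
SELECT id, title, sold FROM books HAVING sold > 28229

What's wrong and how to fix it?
Bug: HAVING filters the output of aggregation, but this query has no GROUP BY and no aggregate functions, so SQLite rejects it (HAVING clause on a non-aggregate query); the condition here is per row

Fix: Replace HAVING with WHERE since the condition applies to individual rows

Corrected query:
SELECT id, title, sold FROM books WHERE sold > 28229

Result:
id | title                      | sold 
---+----------------------------+------
1  | Cat's Eye                  | 38118
3  | The Fellowship of the Ring | 41487
6  | Foundation                 | 35664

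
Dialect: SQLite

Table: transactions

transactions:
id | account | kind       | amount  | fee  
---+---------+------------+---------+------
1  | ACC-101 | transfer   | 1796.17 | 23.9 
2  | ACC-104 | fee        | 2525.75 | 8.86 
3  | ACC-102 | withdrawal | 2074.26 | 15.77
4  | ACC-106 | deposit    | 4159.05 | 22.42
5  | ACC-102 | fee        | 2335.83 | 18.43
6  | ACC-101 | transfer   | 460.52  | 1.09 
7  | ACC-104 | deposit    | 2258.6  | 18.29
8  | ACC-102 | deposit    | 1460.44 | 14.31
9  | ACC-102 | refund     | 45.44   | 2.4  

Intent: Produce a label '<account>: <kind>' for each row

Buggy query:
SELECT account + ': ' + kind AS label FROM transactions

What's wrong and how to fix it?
Bug: '+' is numeric addition; on text columns SQLite converts them to 0 instead of concatenating

Fix: Replace + with || to concatenate text

Corrected query:
SELECT account || ': ' || kind AS label FROM transactions

Result:
label              
-------------------
ACC-101: transfer  
ACC-104: fee       
ACC-102: withdrawal
ACC-106: deposit   
ACC-102: fee       
ACC-101: transfer  
ACC-104: deposit   
ACC-102: deposit   
ACC-102: refund    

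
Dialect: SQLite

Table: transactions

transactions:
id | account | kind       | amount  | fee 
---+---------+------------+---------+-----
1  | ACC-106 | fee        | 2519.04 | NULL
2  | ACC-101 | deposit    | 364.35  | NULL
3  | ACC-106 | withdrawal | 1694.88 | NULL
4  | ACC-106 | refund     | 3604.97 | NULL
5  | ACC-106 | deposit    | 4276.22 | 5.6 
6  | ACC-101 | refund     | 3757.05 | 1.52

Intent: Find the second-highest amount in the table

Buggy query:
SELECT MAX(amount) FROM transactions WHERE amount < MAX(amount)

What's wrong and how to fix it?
Bug: The inner MAX is an aggregate inside WHERE, which is not allowed

Fix: Put the inner MAX in a scalar subquery

Corrected query:
SELECT MAX(amount) FROM transactions WHERE amount < (SELECT MAX(amount) FROM transactions)

Result:
MAX(amount)
-----------
3757.05    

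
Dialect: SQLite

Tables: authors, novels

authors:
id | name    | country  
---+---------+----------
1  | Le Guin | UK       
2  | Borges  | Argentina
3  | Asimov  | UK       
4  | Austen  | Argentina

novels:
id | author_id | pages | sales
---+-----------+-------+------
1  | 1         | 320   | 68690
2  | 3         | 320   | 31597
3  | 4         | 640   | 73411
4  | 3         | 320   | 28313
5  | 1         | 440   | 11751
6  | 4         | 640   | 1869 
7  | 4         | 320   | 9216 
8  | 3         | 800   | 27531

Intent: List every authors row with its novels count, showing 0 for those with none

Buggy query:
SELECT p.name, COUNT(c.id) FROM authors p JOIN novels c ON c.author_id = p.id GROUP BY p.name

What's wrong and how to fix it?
Bug: INNER JOIN drops authors rows that have no matching novels rows

Fix: Switch to LEFT JOIN to retain unmatched parent rows

Corrected query:
SELECT p.name, COUNT(c.id) FROM authors p LEFT JOIN novels c ON c.author_id = p.id GROUP BY p.name

Result:
name    | COUNT(c.id)
--------+------------
Asimov  | 3          
Austen  | 3          
Borges  | 0          
Le Guin | 2          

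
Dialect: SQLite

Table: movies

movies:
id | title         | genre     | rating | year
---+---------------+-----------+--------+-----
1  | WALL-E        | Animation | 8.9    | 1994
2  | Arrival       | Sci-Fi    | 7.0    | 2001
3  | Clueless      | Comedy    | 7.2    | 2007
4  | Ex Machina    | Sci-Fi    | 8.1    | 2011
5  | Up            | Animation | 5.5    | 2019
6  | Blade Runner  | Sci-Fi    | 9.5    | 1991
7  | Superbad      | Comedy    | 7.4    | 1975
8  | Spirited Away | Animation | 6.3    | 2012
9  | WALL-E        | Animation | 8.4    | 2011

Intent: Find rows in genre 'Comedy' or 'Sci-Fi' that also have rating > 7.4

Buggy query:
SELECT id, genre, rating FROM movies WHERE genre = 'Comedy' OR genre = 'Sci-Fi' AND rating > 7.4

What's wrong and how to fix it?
Bug: AND binds tighter than OR, so this parses as genre = 'Comedy' OR (genre = 'Sci-Fi' AND rating > 7.4)

Fix: Add parentheses around the OR so the AND applies to both alternatives

Corrected query:
SELECT id, genre, rating FROM movies WHERE (genre = 'Comedy' OR genre = 'Sci-Fi') AND rating > 7.4

Result:
id | genre  | rating
---+--------+-------
4  | Sci-Fi | 8.1   
6  | Sci-Fi | 9.5   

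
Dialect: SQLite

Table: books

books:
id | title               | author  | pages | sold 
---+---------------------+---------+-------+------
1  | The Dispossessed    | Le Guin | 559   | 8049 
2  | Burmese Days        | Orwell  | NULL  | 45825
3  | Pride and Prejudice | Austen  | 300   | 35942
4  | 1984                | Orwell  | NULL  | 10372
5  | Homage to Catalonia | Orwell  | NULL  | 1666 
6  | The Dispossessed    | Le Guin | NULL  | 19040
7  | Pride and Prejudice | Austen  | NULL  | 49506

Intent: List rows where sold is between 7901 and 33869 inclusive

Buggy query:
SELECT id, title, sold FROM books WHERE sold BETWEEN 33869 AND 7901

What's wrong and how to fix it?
Bug: BETWEEN expects the lower bound first; with 33869 AND 7901 the range is empty

Fix: Swap the bounds so the smaller value comes first

Corrected query:
SELECT id, title, sold FROM books WHERE sold BETWEEN 7901 AND 33869

Result:
id | title            | sold 
---+------------------+------
1  | The Dispossessed | 8049 
4  | 1984             | 10372
6  | The Dispossessed | 19040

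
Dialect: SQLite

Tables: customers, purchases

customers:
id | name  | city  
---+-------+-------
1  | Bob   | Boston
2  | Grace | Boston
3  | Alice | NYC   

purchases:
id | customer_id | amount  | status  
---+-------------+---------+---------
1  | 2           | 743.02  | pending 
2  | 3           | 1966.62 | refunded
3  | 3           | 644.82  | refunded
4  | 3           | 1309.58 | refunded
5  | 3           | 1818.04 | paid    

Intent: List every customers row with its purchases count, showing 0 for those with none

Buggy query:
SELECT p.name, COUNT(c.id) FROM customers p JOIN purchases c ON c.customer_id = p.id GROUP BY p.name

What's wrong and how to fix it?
Bug: An inner join excludes parents with zero children

Fix: Switch to LEFT JOIN to retain unmatched parent rows

Corrected query:
SELECT p.name, COUNT(c.id) FROM customers p LEFT JOIN purchases c ON c.customer_id = p.id GROUP BY p.name

Result:
name  | COUNT(c.id)
------+------------
Alice | 4          
Bob   | 0          
Grace | 1          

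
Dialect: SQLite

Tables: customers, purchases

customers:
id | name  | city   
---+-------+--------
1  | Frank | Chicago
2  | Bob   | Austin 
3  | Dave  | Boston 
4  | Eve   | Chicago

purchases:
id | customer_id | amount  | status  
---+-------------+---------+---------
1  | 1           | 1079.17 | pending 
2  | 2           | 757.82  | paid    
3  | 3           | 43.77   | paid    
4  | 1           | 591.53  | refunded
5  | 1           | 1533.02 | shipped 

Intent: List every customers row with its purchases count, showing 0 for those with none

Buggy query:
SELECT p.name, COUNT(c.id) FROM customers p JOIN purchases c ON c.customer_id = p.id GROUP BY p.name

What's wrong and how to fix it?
Bug: INNER JOIN drops customers rows that have no matching purchases rows

Fix: Switch to LEFT JOIN to retain unmatched parent rows

Corrected query:
SELECT p.name, COUNT(c.id) FROM customers p LEFT JOIN purchases c ON c.customer_id = p.id GROUP BY p.name

Result:
name  | COUNT(c.id)
------+------------
Bob   | 1          
Dave  | 1          
Eve   | 0          
Frank | 3          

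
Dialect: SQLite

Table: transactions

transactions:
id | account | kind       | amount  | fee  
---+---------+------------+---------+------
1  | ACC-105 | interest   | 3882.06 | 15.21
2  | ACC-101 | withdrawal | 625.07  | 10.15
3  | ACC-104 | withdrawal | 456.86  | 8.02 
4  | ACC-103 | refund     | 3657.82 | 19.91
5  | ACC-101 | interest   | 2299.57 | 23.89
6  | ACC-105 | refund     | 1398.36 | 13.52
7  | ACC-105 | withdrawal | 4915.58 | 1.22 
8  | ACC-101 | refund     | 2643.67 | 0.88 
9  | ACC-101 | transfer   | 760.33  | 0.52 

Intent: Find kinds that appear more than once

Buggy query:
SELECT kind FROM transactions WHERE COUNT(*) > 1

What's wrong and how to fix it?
Bug: WHERE can't reference COUNT(*); aggregates are computed after WHERE

Fix: Group first, then use HAVING for the count condition

Corrected query:
SELECT kind FROM transactions GROUP BY kind HAVING COUNT(*) > 1

Result:
kind      
----------
interest  
refund    
withdrawal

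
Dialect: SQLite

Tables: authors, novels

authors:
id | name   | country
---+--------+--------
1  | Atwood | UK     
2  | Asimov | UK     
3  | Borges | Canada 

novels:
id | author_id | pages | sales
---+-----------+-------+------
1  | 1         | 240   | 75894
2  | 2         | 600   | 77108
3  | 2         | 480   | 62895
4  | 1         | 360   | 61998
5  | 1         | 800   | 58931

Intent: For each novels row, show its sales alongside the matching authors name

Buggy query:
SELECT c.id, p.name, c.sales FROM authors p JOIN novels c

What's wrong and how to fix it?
Bug: Missing join condition: each novels row is matched to all authors rows instead of just its own

Fix: Specify the join condition linking the foreign key to the parent id

Corrected query:
SELECT c.id, p.name, c.sales FROM authors p JOIN novels c ON c.author_id = p.id

Result:
id | name   | sales
---+--------+------
1  | Atwood | 75894
2  | Asimov | 77108
3  | Asimov | 62895
4  | Atwood | 61998
5  | Atwood | 58931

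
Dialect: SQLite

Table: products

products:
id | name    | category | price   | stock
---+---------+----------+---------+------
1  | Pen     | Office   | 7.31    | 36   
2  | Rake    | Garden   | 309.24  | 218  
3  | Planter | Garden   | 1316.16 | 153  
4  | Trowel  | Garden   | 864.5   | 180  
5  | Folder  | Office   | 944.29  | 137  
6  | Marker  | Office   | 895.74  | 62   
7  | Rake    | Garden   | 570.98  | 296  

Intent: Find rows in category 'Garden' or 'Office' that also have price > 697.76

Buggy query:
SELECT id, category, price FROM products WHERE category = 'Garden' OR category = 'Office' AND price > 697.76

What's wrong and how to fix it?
Bug: Without parentheses, AND is evaluated before OR, so the price filter only applies to the 'Office' branch

Fix: Add parentheses around the OR so the AND applies to both alternatives

Corrected query:
SELECT id, category, price FROM products WHERE (category = 'Garden' OR category = 'Office') AND price > 697.76

Result:
id | category | price  
---+----------+--------
3  | Garden   | 1316.16
4  | Garden   | 864.5  
5  | Office   | 944.29 
6  | Office   | 895.74 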